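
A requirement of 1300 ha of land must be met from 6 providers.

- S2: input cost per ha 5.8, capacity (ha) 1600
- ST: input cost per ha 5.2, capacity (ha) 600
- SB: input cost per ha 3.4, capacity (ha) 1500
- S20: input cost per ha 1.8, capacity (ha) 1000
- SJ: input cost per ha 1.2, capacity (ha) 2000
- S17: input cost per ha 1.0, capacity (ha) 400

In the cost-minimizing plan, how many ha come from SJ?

900

Fill from the cheapest provider first.
Take 400 from S17 at 1.0 ; need 900 more.
SJ (1.2): take the remaining 900 ; done.
S20, SB, ST, S2: unused.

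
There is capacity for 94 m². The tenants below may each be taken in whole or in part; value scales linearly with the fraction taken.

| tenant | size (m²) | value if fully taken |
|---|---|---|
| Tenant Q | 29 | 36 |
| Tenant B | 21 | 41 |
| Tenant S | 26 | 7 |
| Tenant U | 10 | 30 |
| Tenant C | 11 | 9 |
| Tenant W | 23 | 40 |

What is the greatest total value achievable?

Best value per unit of size first: Tenant U 30/10≈3, Tenant B 41/21≈1.95, Tenant W 40/23≈1.74, Tenant Q 36/29≈1.24, Tenant C 9/11≈0.818, Tenant S 7/26≈0.269.
All 10 m² of Tenant U fit (value 30) — 84 remain.
Tenant B: take in full, 21 m² for value 41 — 63 left.
Take all of Tenant W (23 m², value 40) — 40 m² left.
Tenant Q: take in full, 29 m² for value 36 — 11 left.
All 11 m² of Tenant C fit (value 9) — 0 remain.
Total value = 156.

156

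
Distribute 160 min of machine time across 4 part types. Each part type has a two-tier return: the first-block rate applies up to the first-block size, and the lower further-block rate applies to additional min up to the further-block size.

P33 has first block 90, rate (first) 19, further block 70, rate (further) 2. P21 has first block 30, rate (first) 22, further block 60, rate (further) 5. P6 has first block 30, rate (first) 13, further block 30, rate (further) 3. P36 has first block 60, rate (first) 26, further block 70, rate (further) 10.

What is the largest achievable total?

3550

Order all 8 blocks by rate: P36/T1 26 > P21/T1 22 > P33/T1 19 > P6/T1 13 > P36/T2 10 > P21/T2 5 > P6/T2 3 > P33/T2 2.
Fill P36 T1 block (60 at 26) ; 100 left.
P21 T1 at 22: fill all 30 ; 70 left.
P33 T1 at 19: only 70 left, fill 70.
Total = 26×60 + 22×30 + 19×70 = 3550.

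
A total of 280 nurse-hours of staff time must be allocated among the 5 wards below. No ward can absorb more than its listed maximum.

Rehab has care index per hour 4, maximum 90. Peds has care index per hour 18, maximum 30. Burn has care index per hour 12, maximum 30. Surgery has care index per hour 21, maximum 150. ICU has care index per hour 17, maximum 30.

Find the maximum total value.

4720

Highest care index per hour first: Surgery 21 > Peds 18 > ICU 17 > Burn 12 > Rehab 4.
Surgery: +150 to 150 (cap) — 130 left.
Give Peds 30 to hit its cap of 30 — 100 left.
ICU: +30 to 30 (cap) — 70 left.
Give Burn 30 to hit its cap of 30 — 40 left.
Rehab: +40 (room for 90) → 40. Pool exhausted.
Total = 4×40 + 18×30 + 12×30 + 21×150 + 17×30 = 4720.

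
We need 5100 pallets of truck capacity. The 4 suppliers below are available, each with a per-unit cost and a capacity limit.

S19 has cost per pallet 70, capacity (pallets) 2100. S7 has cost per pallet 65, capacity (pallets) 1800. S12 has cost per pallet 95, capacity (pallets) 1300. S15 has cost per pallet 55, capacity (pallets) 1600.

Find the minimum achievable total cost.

Fill from the cheapest supplier first.
S15 at 55: take all 1600 pallets → 3500 still needed.
S7 (65): use full 1800 → 1700 pallets to go.
Take 1700 from S19 at 70 to finish.
S12: unused.
Cost = 1600×55 + 1800×65 + 1700×70 = 324000.

324000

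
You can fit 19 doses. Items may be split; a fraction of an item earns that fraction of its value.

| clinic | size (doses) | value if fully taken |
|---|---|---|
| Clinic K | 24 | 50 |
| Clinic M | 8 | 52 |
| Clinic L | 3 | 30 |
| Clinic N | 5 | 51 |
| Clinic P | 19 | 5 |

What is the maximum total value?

139.25

Rank by value-to-size ratio: Clinic N 51/5≈10.2, Clinic L 30/3≈10, Clinic M 52/8≈6.5, Clinic K 50/24≈2.08, Clinic P 5/19≈0.263.
All 5 doses of Clinic N fit (value 51) ; 14 remain.
Take all of Clinic L (3 doses, value 30) ; 11 doses left.
All 8 doses of Clinic M fit (value 52) ; 3 remain.
Fill the last 3 doses with part of Clinic K: 3/24 of it earns 6.25.
Total value = 139.25.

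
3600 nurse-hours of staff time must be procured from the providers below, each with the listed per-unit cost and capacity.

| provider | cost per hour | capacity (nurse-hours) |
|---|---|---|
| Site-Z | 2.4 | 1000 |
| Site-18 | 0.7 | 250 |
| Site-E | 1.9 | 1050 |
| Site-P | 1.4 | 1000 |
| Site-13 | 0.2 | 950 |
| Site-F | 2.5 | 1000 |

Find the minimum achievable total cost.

4600

Use providers in increasing cost order.
Site-13 (0.2): use full 950 ; 2650 nurse-hours to go.
Take 250 from Site-18 at 0.7 ; need 2400 more.
Take 1000 from Site-P at 1.4 ; need 1400 more.
Take 1050 from Site-E at 1.9 ; need 350 more.
Site-Z at 2.4: take 350 of its 1000 ; requirement met.
Site-F: unused.
Cost = 950×0.2 + 250×0.7 + 1000×1.4 + 1050×1.9 + 350×2.4 = 4600.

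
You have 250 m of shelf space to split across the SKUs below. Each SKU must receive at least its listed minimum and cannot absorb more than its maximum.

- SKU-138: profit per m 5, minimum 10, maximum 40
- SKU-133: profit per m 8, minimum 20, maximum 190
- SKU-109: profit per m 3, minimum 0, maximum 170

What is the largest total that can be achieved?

Meeting every minimum uses 10+20+0 = 30 m, leaving 220.
Highest profit per m first: SKU-133 8 > SKU-138 5 > SKU-109 3.
SKU-133 takes 170 more to reach its cap of 190 ; 50 left.
SKU-138 takes 30 more to reach its cap of 40 ; 20 left.
SKU-109: +20 (room for 170) → 20. Pool exhausted.
Total = 5×40 + 8×190 + 3×20 = 1780.

1780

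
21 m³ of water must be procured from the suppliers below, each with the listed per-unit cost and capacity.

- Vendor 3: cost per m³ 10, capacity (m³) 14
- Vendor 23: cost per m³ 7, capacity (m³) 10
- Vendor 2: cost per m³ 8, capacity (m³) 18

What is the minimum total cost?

158

Cheapest first:
Take 10 from Vendor 23 at 7 — need 11 more.
Vendor 2 (8): take the remaining 11 — done.
Vendor 3: unused.
Cost = 10×7 + 11×8 = 158.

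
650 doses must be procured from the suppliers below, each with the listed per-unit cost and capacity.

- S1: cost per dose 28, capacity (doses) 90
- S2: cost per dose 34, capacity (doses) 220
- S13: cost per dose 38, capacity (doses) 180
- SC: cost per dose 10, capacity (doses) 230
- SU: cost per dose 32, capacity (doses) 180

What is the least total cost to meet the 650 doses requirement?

15680

Use suppliers in increasing cost order.
SC at 10: take all 230 doses — 420 still needed.
S1 (28): use full 90 — 330 doses to go.
SU (32): use full 180 — 150 doses to go.
S2 at 34: take 150 of its 220 — requirement met.
S13: unused.
Cost = 230×10 + 90×28 + 180×32 + 150×34 = 15680.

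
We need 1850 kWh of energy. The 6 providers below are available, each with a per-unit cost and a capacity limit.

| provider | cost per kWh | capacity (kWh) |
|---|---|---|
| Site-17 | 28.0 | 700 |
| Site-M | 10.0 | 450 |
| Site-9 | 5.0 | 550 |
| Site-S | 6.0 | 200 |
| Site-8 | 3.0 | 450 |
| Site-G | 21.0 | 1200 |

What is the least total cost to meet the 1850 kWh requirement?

14000

Fill from the cheapest provider first.
Site-8 (3.0): use full 450 — 1400 kWh to go.
Take 550 from Site-9 at 5.0 — need 850 more.
Site-S at 6.0: take all 200 kWh — 650 still needed.
Site-M (10.0): use full 450 — 200 kWh to go.
Site-G (21.0): take the remaining 200 — done.
Site-17: unused.
Cost = 450×3.0 + 550×5.0 + 200×6.0 + 450×10.0 + 200×21.0 = 14000.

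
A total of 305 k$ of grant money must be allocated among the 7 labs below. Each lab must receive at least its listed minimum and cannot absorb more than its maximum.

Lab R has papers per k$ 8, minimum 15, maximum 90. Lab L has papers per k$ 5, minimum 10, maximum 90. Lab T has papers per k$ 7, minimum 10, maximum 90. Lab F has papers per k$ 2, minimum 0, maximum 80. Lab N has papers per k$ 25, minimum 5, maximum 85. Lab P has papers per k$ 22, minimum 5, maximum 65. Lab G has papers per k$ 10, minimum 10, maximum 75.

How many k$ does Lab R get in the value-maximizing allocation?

60

Meeting every minimum uses 15+10+10+0+5+5+10 = 55 k$, leaving 250.
Order the labs by papers per k$: Lab N 25 > Lab P 22 > Lab G 10 > Lab R 8 > Lab T 7 > Lab L 5 > Lab F 2.
Lab N takes 80 more to reach its cap of 85 ; 170 left.
Give Lab P 60 more to hit its cap of 65 ; 110 left.
Lab G takes 65 more to reach its cap of 75 ; 45 left.
Only 45 left; Lab R takes them to reach 60.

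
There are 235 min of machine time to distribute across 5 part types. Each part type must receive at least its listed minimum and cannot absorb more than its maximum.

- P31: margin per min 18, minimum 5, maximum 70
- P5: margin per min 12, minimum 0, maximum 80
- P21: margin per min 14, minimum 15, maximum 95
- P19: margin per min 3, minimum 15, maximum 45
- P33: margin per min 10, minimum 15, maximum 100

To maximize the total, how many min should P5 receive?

Meeting every minimum uses 5+0+15+15+15 = 50 min, leaving 185.
Highest margin per min first: P31 18 > P21 14 > P5 12 > P33 10 > P19 3.
Give P31 65 more to hit its cap of 70 ; 120 left.
P21: +80 to 95 (cap) ; 40 left.
P5: +40 (room for 80) → 40. Pool exhausted.

40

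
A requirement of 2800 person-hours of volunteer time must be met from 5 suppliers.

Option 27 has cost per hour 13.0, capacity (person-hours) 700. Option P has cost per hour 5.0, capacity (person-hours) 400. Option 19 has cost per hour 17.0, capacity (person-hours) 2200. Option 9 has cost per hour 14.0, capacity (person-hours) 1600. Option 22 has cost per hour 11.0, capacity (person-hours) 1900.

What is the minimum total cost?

Use suppliers in increasing cost order.
Take 400 from Option P at 5.0 ; need 2400 more.
Option 22 (11.0): use full 1900 ; 500 person-hours to go.
Take 500 from Option 27 at 13.0 to finish.
Option 9, Option 19: unused.
Cost = 400×5.0 + 1900×11.0 + 500×13.0 = 29400.

29400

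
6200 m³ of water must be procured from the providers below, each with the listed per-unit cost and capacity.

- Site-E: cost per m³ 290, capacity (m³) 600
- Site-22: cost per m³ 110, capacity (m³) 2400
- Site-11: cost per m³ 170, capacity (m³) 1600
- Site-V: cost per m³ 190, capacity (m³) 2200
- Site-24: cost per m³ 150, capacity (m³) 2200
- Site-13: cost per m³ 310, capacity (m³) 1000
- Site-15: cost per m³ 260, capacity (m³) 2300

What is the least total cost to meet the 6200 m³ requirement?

866000

Cheapest first:
Take 2400 from Site-22 at 110 ; need 3800 more.
Site-24 (150): use full 2200 ; 1600 m³ to go.
Site-11 (170): use full 1600 ; 0 m³ to go.
Site-V, Site-15, Site-E, Site-13: unused.
Cost = 2400×110 + 2200×150 + 1600×170 = 866000.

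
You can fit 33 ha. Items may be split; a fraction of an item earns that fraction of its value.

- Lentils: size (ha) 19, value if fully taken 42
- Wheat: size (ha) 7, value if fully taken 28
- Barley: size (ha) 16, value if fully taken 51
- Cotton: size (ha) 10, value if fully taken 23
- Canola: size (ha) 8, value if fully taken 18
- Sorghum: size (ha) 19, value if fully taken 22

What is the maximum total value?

102

Rank by value-to-size ratio: Wheat 28/7≈4, Barley 51/16≈3.19, Cotton 23/10≈2.3, Canola 18/8≈2.25, Lentils 42/19≈2.21, Sorghum 22/19≈1.16.
All 7 ha of Wheat fit (value 28) → 26 remain.
Take all of Barley (16 ha, value 51) → 10 ha left.
Cotton: take in full, 10 ha for value 23 → 0 left.
Total value = 102.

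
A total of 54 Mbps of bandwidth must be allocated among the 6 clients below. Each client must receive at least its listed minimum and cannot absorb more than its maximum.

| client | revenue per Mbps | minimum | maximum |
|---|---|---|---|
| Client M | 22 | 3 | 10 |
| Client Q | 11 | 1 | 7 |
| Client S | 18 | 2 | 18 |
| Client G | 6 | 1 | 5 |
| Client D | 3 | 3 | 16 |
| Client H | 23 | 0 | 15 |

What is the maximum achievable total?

981

Meeting every minimum uses 3+1+2+1+3+0 = 10 Mbps, leaving 44.
Order the clients by revenue per Mbps: Client H 23 > Client M 22 > Client S 18 > Client Q 11 > Client G 6 > Client D 3.
Client H takes 15 more to reach its cap of 15 — 29 left.
Client M: +7 to 10 (cap) — 22 left.
Client S takes 16 more to reach its cap of 18 — 6 left.
Client Q: +6 to 7 (cap) — 0 left.
Total = 22×10 + 11×7 + 18×18 + 6×1 + 3×3 + 23×15 = 981.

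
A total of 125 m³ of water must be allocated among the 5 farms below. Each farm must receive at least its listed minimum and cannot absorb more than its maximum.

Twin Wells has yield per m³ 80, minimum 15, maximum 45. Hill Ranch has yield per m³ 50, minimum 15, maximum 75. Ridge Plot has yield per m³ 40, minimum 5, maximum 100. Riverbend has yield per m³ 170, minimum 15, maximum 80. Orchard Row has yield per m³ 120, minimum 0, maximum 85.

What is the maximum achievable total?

16950

Meeting every minimum uses 15+15+5+15+0 = 50 m³, leaving 75.
Highest yield per m³ first: Riverbend 170 > Orchard Row 120 > Twin Wells 80 > Hill Ranch 50 > Ridge Plot 40.
Riverbend takes 65 more to reach its cap of 80 → 10 left.
Only 10 left; Orchard Row takes them to reach 10.
Total = 80×15 + 50×15 + 40×5 + 170×80 + 120×10 = 16950.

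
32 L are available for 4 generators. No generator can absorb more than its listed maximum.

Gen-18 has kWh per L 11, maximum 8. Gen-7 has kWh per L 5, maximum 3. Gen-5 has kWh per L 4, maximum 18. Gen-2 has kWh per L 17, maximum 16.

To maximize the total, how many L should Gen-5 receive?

5

Order the generators by kWh per L: Gen-2 17 > Gen-18 11 > Gen-7 5 > Gen-5 4.
Gen-2: +16 to 16 (cap) — 16 left.
Gen-18: +8 to 8 (cap) — 8 left.
Give Gen-7 3 to hit its cap of 3 — 5 left.
Gen-5: +5 (room for 18) → 5. Pool exhausted.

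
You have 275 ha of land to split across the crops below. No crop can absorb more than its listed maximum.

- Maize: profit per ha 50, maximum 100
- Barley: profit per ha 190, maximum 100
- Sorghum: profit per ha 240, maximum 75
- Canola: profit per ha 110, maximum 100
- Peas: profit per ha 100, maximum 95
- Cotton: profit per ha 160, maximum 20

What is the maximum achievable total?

Rank by profit per ha: Sorghum 240 > Barley 190 > Cotton 160 > Canola 110 > Peas 100 > Maize 50.
Sorghum takes 75 to reach its cap of 75 ; 200 left.
Barley takes 100 to reach its cap of 100 ; 100 left.
Cotton takes 20 to reach its cap of 20 ; 80 left.
Canola has room for 100 but only 80 remain, so it gets 80.
Total = 190×100 + 240×75 + 110×80 + 160×20 = 49000.

49000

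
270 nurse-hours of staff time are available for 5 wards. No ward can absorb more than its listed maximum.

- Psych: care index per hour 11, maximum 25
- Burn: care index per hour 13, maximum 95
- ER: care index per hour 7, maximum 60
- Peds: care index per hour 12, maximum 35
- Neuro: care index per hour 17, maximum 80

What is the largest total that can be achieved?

3535

Rank by care index per hour: Neuro 17 > Burn 13 > Peds 12 > Psych 11 > ER 7.
Neuro: +80 to 80 (cap) ; 190 left.
Burn takes 95 to reach its cap of 95 ; 95 left.
Peds: +35 to 35 (cap) ; 60 left.
Psych takes 25 to reach its cap of 25 ; 35 left.
ER has room for 60 but only 35 remain, so it gets 35.
Total = 11×25 + 13×95 + 7×35 + 12×35 + 17×80 = 3535.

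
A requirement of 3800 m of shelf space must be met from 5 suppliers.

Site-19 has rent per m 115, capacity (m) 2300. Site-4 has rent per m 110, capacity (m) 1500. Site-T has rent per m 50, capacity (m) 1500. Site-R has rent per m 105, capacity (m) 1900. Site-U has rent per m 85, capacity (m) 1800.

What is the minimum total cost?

Fill from the cheapest supplier first.
Take 1500 from Site-T at 50 ; need 2300 more.
Take 1800 from Site-U at 85 ; need 500 more.
Site-R at 105: take 500 of its 1900 ; requirement met.
Site-4, Site-19: unused.
Cost = 1500×50 + 1800×85 + 500×105 = 280500.

280500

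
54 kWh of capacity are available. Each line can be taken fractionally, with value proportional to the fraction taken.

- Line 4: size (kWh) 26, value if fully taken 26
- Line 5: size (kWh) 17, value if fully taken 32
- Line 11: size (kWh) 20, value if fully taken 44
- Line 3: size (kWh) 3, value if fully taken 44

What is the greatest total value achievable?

134

Rank by value-to-size ratio: Line 3 44/3≈14.7, Line 11 44/20≈2.2, Line 5 32/17≈1.88, Line 4 26/26≈1.
Line 3: take in full, 3 kWh for value 44 ; 51 left.
Line 11: take in full, 20 kWh for value 44 ; 31 left.
Take all of Line 5 (17 kWh, value 32) ; 14 kWh left.
Fill the last 14 kWh with part of Line 4: 14/26 of it earns 14.
Total value = 134.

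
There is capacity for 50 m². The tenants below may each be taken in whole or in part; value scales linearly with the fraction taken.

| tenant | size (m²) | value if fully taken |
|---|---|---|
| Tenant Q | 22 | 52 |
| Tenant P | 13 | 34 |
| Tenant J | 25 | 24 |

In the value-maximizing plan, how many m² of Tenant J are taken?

15

Sort by value density: Tenant P 34/13≈2.62, Tenant Q 52/22≈2.36, Tenant J 24/25≈0.96.
All 13 m² of Tenant P fit (value 34) → 37 remain.
Tenant Q: take in full, 22 m² for value 52 → 15 left.
15 m² left: a 15/25 share of Tenant J gives 24×15/25 = 14.4.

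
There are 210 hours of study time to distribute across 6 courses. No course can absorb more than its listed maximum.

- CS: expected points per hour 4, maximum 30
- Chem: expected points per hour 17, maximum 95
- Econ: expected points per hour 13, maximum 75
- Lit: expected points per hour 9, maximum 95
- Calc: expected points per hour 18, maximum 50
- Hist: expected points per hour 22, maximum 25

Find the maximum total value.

3585

Order the courses by expected points per hour: Hist 22 > Calc 18 > Chem 17 > Econ 13 > Lit 9 > CS 4.
Hist: +25 to 25 (cap) — 185 left.
Calc takes 50 to reach its cap of 50 — 135 left.
Give Chem 95 to hit its cap of 95 — 40 left.
Econ has room for 75 but only 40 remain, so it gets 40.
Total = 17×95 + 13×40 + 18×50 + 22×25 = 3585.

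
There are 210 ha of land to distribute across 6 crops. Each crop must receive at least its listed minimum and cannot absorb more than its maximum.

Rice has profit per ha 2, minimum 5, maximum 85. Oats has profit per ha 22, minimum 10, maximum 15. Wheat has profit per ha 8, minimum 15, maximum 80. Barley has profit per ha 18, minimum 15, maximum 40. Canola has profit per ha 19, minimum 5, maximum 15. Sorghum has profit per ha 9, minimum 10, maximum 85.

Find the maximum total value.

Meeting every minimum uses 5+10+15+15+5+10 = 60 ha, leaving 150.
Order the crops by profit per ha: Oats 22 > Canola 19 > Barley 18 > Sorghum 9 > Wheat 8 > Rice 2.
Give Oats 5 more to hit its cap of 15 ; 145 left.
Canola: +10 to 15 (cap) ; 135 left.
Barley: +25 to 40 (cap) ; 110 left.
Sorghum: +75 to 85 (cap) ; 35 left.
Only 35 left; Wheat takes them to reach 50.
Total = 2×5 + 22×15 + 8×50 + 18×40 + 19×15 + 9×85 = 2510.

2510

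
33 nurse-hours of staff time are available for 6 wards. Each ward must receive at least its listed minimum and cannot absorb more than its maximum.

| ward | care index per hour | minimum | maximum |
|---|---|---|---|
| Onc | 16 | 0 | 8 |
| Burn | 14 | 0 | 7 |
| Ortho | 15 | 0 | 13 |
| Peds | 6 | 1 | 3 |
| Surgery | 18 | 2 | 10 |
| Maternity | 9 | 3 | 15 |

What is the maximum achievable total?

506

Meeting every minimum uses 0+0+0+1+2+3 = 6 nurse-hours, leaving 27.
Highest care index per hour first: Surgery 18 > Onc 16 > Ortho 15 > Burn 14 > Maternity 9 > Peds 6.
Surgery takes 8 more to reach its cap of 10 — 19 left.
Give Onc 8 more to hit its cap of 8 — 11 left.
Ortho: +11 (room for 13) → 11. Pool exhausted.
Total = 16×8 + 15×11 + 6×1 + 18×10 + 9×3 = 506.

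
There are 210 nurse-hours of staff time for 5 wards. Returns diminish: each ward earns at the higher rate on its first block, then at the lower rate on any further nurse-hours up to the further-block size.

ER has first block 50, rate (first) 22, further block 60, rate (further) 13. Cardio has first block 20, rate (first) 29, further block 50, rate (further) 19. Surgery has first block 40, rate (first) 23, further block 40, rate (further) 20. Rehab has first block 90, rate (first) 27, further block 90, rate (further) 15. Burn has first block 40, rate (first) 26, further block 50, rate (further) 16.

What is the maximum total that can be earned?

Treat each block as its own option and order by rate: Cardio/first 29 > Rehab/first 27 > Burn/first 26 > Surgery/first 23 > ER/first 22 > Surgery/second 20 > Cardio/second 19 > Burn/second 16 > Rehab/second 15 > ER/second 13.
Cardio/first (29): +20 ; 190 left.
Rehab first at 27: fill all 90 ; 100 left.
Burn/first (26): +40 ; 60 left.
Surgery first at 23: fill all 40 ; 20 left.
ER/first: +20 of 50 at 22; pool empty.
Total = 29×20 + 27×90 + 26×40 + 23×40 + 22×20 = 5410.

5410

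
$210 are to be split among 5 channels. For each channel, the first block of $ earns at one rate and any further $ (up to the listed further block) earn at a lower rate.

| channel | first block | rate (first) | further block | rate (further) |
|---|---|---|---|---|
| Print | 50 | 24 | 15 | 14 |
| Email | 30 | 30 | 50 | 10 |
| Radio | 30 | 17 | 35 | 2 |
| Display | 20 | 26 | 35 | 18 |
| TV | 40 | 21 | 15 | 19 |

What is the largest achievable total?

4715

Treat each block as its own option and order by rate: Email/tier1 30 > Display/tier1 26 > Print/tier1 24 > TV/tier1 21 > TV/tier2 19 > Display/tier2 18 > Radio/tier1 17 > Print/tier2 14 > Email/tier2 10 > Radio/tier2 2.
Email tier1 at 30: fill all 30 → 180 left.
Fill Display tier1 block (20 at 26) → 160 left.
Fill Print tier1 block (50 at 24) → 110 left.
TV tier1 at 21: fill all 40 → 70 left.
Fill TV tier2 block (15 at 19) → 55 left.
Display tier2 at 18: fill all 35 → 20 left.
Radio tier1 at 17: only 20 left, fill 20.
Total = 30×30 + 26×20 + 24×50 + 21×40 + 19×15 + 18×35 + 17×20 = 4715.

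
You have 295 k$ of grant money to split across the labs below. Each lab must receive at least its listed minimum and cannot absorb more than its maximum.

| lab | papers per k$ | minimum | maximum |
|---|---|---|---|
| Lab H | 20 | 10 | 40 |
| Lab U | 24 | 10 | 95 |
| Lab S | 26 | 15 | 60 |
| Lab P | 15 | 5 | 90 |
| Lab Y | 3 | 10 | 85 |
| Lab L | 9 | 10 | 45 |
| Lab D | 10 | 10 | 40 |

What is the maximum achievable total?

5910

Meeting every minimum uses 10+10+15+5+10+10+10 = 70 k$, leaving 225.
Highest papers per k$ first: Lab S 26 > Lab U 24 > Lab H 20 > Lab P 15 > Lab D 10 > Lab L 9 > Lab Y 3.
Lab S: +45 to 60 (cap) — 180 left.
Lab U takes 85 more to reach its cap of 95 — 95 left.
Give Lab H 30 more to hit its cap of 40 — 65 left.
Only 65 left; Lab P takes them to reach 70.
Total = 20×40 + 24×95 + 26×60 + 15×70 + 3×10 + 9×10 + 10×10 = 5910.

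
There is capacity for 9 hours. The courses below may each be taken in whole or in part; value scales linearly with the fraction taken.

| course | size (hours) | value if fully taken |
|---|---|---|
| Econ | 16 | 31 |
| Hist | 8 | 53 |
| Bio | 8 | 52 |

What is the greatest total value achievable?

Sort by value density: Hist 53/8≈6.62, Bio 52/8≈6.5, Econ 31/16≈1.94.
Take all of Hist (8 hours, value 53) — 1 hours left.
Only 1 hours remain; take 1/8 of Bio for value 52×1/8 = 6.5.
Total value = 59.5.

59.5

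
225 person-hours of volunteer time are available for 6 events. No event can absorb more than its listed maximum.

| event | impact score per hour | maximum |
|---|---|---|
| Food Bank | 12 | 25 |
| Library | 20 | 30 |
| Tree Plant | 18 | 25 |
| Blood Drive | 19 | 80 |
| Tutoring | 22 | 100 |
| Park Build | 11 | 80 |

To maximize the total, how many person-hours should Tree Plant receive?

Rank by impact score per hour: Tutoring 22 > Library 20 > Blood Drive 19 > Tree Plant 18 > Food Bank 12 > Park Build 11.
Tutoring: +100 to 100 (cap) — 125 left.
Give Library 30 to hit its cap of 30 — 95 left.
Give Blood Drive 80 to hit its cap of 80 — 15 left.
Tree Plant has room for 25 but only 15 remain, so it gets 15.

15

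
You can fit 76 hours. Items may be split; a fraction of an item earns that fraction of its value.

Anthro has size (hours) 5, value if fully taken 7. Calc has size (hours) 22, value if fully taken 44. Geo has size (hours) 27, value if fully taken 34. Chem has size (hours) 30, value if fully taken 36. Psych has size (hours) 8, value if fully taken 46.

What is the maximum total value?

147.8

Rank by value-to-size ratio: Psych 46/8≈5.75, Calc 44/22≈2, Anthro 7/5≈1.4, Geo 34/27≈1.26, Chem 36/30≈1.2.
Psych: take in full, 8 hours for value 46 → 68 left.
Calc: take in full, 22 hours for value 44 → 46 left.
All 5 hours of Anthro fit (value 7) → 41 remain.
All 27 hours of Geo fit (value 34) → 14 remain.
Only 14 hours remain; take 14/30 of Chem for value 36×14/30 = 16.8.
Total value = 147.8.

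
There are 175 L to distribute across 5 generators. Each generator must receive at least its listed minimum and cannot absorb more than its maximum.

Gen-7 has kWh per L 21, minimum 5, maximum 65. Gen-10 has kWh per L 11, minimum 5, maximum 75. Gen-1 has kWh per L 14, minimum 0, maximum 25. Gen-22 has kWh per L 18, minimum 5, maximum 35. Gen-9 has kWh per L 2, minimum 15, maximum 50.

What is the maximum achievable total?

Meeting every minimum uses 5+5+0+5+15 = 30 L, leaving 145.
Rank by kWh per L: Gen-7 21 > Gen-22 18 > Gen-1 14 > Gen-10 11 > Gen-9 2.
Gen-7 takes 60 more to reach its cap of 65 ; 85 left.
Gen-22: +30 to 35 (cap) ; 55 left.
Gen-1: +25 to 25 (cap) ; 30 left.
Gen-10: +30 (room for 70) → 35. Pool exhausted.
Total = 21×65 + 11×35 + 14×25 + 18×35 + 2×15 = 2760.

2760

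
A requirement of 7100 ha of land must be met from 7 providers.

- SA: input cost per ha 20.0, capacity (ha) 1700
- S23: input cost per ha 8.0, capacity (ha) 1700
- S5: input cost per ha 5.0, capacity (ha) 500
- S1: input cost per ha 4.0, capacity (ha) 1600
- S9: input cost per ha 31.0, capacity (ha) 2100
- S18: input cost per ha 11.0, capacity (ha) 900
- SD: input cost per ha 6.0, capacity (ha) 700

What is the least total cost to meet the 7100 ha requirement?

70600

Use providers in increasing cost order.
Take 1600 from S1 at 4.0 ; need 5500 more.
Take 500 from S5 at 5.0 ; need 5000 more.
Take 700 from SD at 6.0 ; need 4300 more.
S23 at 8.0: take all 1700 ha ; 2600 still needed.
Take 900 from S18 at 11.0 ; need 1700 more.
Take 1700 from SA at 20.0 ; need 0 more.
S9: unused.
Cost = 1600×4.0 + 500×5.0 + 700×6.0 + 1700×8.0 + 900×11.0 + 1700×20.0 = 70600.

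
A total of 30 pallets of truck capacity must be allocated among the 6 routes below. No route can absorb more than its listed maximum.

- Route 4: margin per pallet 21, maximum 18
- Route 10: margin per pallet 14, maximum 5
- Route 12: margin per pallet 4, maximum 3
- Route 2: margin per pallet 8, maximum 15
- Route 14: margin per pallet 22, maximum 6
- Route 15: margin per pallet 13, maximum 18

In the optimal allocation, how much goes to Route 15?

Rank by margin per pallet: Route 14 22 > Route 4 21 > Route 10 14 > Route 15 13 > Route 2 8 > Route 12 4.
Route 14 takes 6 to reach its cap of 6 → 24 left.
Route 4 takes 18 to reach its cap of 18 → 6 left.
Give Route 10 5 to hit its cap of 5 → 1 left.
Only 1 left; Route 15 takes them to reach 1.

1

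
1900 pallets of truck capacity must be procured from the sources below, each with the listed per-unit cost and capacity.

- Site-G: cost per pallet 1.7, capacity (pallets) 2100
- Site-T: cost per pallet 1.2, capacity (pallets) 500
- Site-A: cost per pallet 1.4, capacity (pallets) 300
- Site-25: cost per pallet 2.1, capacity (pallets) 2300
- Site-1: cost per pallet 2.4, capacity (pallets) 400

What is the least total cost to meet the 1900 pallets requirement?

Cheapest first:
Site-T at 1.2: take all 500 pallets — 1400 still needed.
Site-A (1.4): use full 300 — 1100 pallets to go.
Take 1100 from Site-G at 1.7 to finish.
Site-25, Site-1: unused.
Cost = 500×1.2 + 300×1.4 + 1100×1.7 = 2890.

2890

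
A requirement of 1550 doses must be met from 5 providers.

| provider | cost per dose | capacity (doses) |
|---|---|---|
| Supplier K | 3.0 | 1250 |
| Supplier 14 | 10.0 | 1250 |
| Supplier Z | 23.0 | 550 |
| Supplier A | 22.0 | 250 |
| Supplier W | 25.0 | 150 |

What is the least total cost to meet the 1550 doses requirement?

6750

Fill from the cheapest provider first.
Supplier K at 3.0: take all 1250 doses ; 300 still needed.
Take 300 from Supplier 14 at 10.0 to finish.
Supplier A, Supplier Z, Supplier W: unused.
Cost = 1250×3.0 + 300×10.0 = 6750.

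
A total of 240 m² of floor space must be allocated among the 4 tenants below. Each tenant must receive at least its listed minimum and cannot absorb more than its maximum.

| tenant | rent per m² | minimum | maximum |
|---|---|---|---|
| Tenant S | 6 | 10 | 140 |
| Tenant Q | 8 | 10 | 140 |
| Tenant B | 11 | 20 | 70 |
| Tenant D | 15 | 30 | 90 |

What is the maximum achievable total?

2740

Meeting every minimum uses 10+10+20+30 = 70 m², leaving 170.
Order the tenants by rent per m²: Tenant D 15 > Tenant B 11 > Tenant Q 8 > Tenant S 6.
Tenant D takes 60 more to reach its cap of 90 ; 110 left.
Tenant B: +50 to 70 (cap) ; 60 left.
Tenant Q: +60 (room for 130) → 70. Pool exhausted.
Total = 6×10 + 8×70 + 11×70 + 15×90 = 2740.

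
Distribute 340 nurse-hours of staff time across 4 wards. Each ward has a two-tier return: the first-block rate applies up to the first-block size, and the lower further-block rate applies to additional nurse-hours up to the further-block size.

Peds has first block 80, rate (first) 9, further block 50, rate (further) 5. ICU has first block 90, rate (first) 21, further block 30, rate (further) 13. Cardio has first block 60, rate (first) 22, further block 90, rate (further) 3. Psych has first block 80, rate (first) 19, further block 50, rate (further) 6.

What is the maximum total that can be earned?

5840

Rank every tier by rate: Cardio/first 22 > ICU/first 21 > Psych/first 19 > ICU/second 13 > Peds/first 9 > Psych/second 6 > Peds/second 5 > Cardio/second 3.
Cardio first at 22: fill all 60 → 280 left.
ICU first at 21: fill all 90 → 190 left.
Fill Psych first block (80 at 19) → 110 left.
ICU second at 13: fill all 30 → 80 left.
Fill Peds first block (80 at 9) → 0 left.
Total = 22×60 + 21×90 + 19×80 + 13×30 + 9×80 = 5840.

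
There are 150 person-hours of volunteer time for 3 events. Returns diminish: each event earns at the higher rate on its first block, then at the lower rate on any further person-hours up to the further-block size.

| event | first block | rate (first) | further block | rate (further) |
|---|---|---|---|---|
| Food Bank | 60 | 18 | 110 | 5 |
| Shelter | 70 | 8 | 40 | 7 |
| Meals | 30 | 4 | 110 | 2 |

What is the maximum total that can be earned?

Order all 6 blocks by rate: Food Bank/T1 18 > Shelter/T1 8 > Shelter/T2 7 > Food Bank/T2 5 > Meals/T1 4 > Meals/T2 2.
Fill Food Bank T1 block (60 at 18) → 90 left.
Shelter T1 at 8: fill all 70 → 20 left.
20 remain; put them into Shelter T2 at 7.
Total = 18×60 + 8×70 + 7×20 = 1780.

1780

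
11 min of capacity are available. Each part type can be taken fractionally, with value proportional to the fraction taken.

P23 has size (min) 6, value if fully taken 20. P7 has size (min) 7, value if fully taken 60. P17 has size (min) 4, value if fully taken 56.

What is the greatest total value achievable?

116

Best value per unit of size first: P17 56/4≈14, P7 60/7≈8.57, P23 20/6≈3.33.
Take all of P17 (4 min, value 56) → 7 min left.
Take all of P7 (7 min, value 60) → 0 min left.
Total value = 116.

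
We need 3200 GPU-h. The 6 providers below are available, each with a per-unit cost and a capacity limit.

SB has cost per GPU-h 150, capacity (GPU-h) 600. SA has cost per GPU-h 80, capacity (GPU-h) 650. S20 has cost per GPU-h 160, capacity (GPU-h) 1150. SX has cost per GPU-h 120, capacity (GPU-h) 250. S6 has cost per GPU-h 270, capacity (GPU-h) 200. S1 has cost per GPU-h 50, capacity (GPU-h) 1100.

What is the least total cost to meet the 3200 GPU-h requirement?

323000

Use providers in increasing cost order.
S1 (50): use full 1100 — 2100 GPU-h to go.
Take 650 from SA at 80 — need 1450 more.
Take 250 from SX at 120 — need 1200 more.
SB at 150: take all 600 GPU-h — 600 still needed.
S20 at 160: take 600 of its 1150 — requirement met.
S6: unused.
Cost = 1100×50 + 650×80 + 250×120 + 600×150 + 600×160 = 323000.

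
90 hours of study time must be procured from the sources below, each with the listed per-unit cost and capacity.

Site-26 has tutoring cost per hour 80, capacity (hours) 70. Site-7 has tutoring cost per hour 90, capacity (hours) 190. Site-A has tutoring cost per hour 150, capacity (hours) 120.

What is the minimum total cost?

7400

Cheapest first:
Site-26 at 80: take all 70 hours — 20 still needed.
Site-7 at 90: take 20 of its 190 — requirement met.
Site-A: unused.
Cost = 70×80 + 20×90 = 7400.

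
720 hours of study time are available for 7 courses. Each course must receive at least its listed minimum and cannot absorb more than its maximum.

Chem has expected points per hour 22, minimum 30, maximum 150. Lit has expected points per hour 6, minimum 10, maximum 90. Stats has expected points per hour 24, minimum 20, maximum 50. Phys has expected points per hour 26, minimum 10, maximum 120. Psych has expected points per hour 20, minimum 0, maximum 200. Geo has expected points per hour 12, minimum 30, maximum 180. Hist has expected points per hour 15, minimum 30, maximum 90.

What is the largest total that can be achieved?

Meeting every minimum uses 30+10+20+10+0+30+30 = 130 hours, leaving 590.
Highest expected points per hour first: Phys 26 > Stats 24 > Chem 22 > Psych 20 > Hist 15 > Geo 12 > Lit 6.
Phys: +110 to 120 (cap) — 480 left.
Stats takes 30 more to reach its cap of 50 — 450 left.
Give Chem 120 more to hit its cap of 150 — 330 left.
Give Psych 200 more to hit its cap of 200 — 130 left.
Hist takes 60 more to reach its cap of 90 — 70 left.
Geo has room for 150 more but only 70 remain, so it gets 100.
Total = 22×150 + 6×10 + 24×50 + 26×120 + 20×200 + 12×100 + 15×90 = 14230.

14230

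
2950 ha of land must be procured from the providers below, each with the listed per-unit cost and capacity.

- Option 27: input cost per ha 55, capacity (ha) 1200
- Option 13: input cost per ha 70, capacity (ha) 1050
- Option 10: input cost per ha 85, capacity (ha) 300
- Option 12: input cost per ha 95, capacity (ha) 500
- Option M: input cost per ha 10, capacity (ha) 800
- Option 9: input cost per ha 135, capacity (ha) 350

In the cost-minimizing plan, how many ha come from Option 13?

950

Fill from the cheapest provider first.
Take 800 from Option M at 10 — need 2150 more.
Take 1200 from Option 27 at 55 — need 950 more.
Option 13 (70): take the remaining 950 — done.
Option 10, Option 12, Option 9: unused.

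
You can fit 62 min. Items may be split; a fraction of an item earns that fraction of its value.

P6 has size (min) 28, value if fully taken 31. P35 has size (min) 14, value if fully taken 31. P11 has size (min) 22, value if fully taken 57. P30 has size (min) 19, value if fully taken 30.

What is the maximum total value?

125.75

Rank by value-to-size ratio: P11 57/22≈2.59, P35 31/14≈2.21, P30 30/19≈1.58, P6 31/28≈1.11.
P11: take in full, 22 min for value 57 — 40 left.
All 14 min of P35 fit (value 31) — 26 remain.
Take all of P30 (19 min, value 30) — 7 min left.
Fill the last 7 min with part of P6: 7/28 of it earns 7.75.
Total value = 125.75.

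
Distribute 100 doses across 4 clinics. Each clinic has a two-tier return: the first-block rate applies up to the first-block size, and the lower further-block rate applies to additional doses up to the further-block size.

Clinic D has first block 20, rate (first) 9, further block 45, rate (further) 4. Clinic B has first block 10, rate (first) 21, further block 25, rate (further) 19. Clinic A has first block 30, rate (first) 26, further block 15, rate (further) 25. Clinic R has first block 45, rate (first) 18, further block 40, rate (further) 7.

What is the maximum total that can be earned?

Rank every tier by rate: Clinic A/tier1 26 > Clinic A/tier2 25 > Clinic B/tier1 21 > Clinic B/tier2 19 > Clinic R/tier1 18 > Clinic D/tier1 9 > Clinic R/tier2 7 > Clinic D/tier2 4.
Clinic A/tier1 (26): +30 → 70 left.
Clinic A/tier2 (25): +15 → 55 left.
Clinic B tier1 at 21: fill all 10 → 45 left.
Fill Clinic B tier2 block (25 at 19) → 20 left.
20 remain; put them into Clinic R tier1 at 18.
Total = 26×30 + 25×15 + 21×10 + 19×25 + 18×20 = 2200.

2200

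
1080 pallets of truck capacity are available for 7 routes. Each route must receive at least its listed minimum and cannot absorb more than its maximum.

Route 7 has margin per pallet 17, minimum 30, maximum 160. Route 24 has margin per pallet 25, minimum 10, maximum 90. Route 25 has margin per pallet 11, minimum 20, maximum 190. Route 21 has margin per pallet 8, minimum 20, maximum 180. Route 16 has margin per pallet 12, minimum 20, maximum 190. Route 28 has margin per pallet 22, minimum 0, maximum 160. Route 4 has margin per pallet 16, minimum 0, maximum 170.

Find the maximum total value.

16540

Meeting every minimum uses 30+10+20+20+20+0+0 = 100 pallets, leaving 980.
Highest margin per pallet first: Route 24 25 > Route 28 22 > Route 7 17 > Route 4 16 > Route 16 12 > Route 25 11 > Route 21 8.
Route 24: +80 to 90 (cap) — 900 left.
Route 28: +160 to 160 (cap) — 740 left.
Route 7: +130 to 160 (cap) — 610 left.
Route 4 takes 170 more to reach its cap of 170 — 440 left.
Give Route 16 170 more to hit its cap of 190 — 270 left.
Give Route 25 170 more to hit its cap of 190 — 100 left.
Route 21: +100 (room for 160) → 120. Pool exhausted.
Total = 17×160 + 25×90 + 11×190 + 8×120 + 12×190 + 22×160 + 16×170 = 16540.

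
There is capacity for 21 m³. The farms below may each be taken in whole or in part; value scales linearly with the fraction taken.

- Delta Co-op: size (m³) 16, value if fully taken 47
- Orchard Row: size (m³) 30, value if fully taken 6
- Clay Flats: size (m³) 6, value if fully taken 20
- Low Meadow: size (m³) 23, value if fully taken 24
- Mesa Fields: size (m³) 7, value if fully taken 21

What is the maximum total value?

Best value per unit of size first: Clay Flats 20/6≈3.33, Mesa Fields 21/7≈3, Delta Co-op 47/16≈2.94, Low Meadow 24/23≈1.04, Orchard Row 6/30≈0.2.
Take all of Clay Flats (6 m³, value 20) → 15 m³ left.
All 7 m³ of Mesa Fields fit (value 21) → 8 remain.
8 m³ left: a 8/16 share of Delta Co-op gives 47×8/16 = 23.5.
Total value = 64.5.

64.5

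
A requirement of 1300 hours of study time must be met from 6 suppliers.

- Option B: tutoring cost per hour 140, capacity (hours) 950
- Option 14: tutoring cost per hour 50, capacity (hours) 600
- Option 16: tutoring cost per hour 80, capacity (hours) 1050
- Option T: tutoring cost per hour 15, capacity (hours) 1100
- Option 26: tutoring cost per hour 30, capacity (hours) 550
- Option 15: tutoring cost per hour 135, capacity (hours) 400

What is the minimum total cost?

22500

Fill from the cheapest supplier first.
Option T at 15: take all 1100 hours → 200 still needed.
Take 200 from Option 26 at 30 to finish.
Option 14, Option 16, Option 15, Option B: unused.
Cost = 1100×15 + 200×30 = 22500.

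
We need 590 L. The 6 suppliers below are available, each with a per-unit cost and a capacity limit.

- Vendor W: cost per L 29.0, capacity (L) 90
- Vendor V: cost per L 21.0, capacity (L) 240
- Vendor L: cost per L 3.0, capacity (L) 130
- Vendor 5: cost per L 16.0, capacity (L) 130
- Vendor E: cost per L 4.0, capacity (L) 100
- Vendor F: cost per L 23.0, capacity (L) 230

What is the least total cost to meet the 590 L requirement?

7700

Use suppliers in increasing cost order.
Vendor L (3.0): use full 130 — 460 L to go.
Vendor E (4.0): use full 100 — 360 L to go.
Vendor 5 at 16.0: take all 130 L — 230 still needed.
Vendor V at 21.0: take 230 of its 240 — requirement met.
Vendor F, Vendor W: unused.
Cost = 130×3.0 + 100×4.0 + 130×16.0 + 230×21.0 = 7700.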